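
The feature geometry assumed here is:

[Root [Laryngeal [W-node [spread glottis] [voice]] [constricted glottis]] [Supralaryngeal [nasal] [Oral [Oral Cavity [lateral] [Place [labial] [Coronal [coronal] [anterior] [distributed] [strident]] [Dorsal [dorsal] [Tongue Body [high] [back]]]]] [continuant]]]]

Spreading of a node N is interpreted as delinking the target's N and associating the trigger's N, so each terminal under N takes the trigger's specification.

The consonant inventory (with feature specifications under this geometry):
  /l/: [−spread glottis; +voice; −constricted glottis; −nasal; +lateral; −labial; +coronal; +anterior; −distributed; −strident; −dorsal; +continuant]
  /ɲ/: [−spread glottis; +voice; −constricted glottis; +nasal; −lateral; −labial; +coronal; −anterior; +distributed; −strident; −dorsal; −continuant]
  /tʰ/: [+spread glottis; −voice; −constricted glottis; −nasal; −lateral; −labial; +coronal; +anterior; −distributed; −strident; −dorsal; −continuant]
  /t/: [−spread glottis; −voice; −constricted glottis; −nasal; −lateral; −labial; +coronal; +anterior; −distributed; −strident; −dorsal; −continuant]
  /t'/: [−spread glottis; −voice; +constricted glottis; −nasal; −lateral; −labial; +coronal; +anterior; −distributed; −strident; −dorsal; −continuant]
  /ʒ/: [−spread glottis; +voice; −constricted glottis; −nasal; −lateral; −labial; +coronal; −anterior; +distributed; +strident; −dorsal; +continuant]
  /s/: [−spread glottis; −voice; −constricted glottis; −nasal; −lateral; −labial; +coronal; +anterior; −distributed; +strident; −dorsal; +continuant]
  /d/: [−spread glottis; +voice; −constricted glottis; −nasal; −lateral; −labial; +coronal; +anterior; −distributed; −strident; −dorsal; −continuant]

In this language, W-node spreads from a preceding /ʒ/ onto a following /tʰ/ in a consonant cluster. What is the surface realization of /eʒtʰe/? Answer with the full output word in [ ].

The W-node node dominates the terminals [spread glottis], [voice].
After delinking /tʰ/'s W-node and linking /ʒ/'s, the affected terminals become [−spread glottis], [+voice]; [constricted glottis], [nasal], [lateral], … (outside W-node) are retained from /tʰ/.
This feature bundle is that of [d], so /eʒtʰe/ surfaces as [eʒde].

[eʒde]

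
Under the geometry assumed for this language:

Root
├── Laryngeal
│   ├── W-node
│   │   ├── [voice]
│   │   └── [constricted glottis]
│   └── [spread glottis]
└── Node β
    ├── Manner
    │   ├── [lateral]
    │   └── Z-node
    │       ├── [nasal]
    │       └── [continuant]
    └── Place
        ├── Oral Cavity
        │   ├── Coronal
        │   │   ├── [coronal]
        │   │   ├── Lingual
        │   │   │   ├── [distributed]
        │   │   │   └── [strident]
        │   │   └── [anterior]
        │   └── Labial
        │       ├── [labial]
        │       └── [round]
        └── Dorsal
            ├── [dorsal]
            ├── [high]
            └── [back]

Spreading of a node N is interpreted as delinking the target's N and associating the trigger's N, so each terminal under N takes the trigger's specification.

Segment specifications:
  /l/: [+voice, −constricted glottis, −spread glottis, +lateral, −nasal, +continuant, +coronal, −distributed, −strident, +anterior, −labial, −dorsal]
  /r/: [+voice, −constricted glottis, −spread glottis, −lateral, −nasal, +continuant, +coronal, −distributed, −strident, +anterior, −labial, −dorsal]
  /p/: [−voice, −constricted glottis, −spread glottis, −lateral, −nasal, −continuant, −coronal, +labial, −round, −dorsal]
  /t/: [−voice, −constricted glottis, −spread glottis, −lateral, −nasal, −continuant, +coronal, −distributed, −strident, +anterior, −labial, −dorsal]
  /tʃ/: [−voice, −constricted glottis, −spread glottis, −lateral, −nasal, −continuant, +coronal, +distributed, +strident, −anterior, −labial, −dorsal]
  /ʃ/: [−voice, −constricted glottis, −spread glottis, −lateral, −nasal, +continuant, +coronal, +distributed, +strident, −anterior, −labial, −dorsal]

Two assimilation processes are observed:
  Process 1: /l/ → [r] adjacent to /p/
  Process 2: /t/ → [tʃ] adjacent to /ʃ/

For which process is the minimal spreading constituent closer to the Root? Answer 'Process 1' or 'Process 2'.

Process 1 alters [lateral]; the lowest dominating node is [lateral] (depth 3 from Root).
In Process 2, [anterior], [distributed], [strident] change, so the minimal spreading node is Coronal at depth 4.
[lateral] (depth 3) sits above Coronal (depth 4), making Process 1 the one with the higher spreading node.

Process 1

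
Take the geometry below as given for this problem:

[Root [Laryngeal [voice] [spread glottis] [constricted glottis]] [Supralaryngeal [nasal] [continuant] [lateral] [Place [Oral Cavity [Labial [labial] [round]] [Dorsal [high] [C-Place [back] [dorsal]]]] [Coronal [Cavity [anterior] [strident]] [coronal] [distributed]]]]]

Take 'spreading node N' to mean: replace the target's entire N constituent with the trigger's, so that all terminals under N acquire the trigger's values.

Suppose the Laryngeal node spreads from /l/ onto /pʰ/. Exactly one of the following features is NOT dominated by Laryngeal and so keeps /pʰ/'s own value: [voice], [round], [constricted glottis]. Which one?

[round]

The terminals dominated by Laryngeal are [voice], [spread glottis], [constricted glottis].
[voice], [constricted glottis] all lie under Laryngeal, so they are overwritten when Laryngeal spreads.
[round] is not within the Laryngeal subtree (it hangs from Labial), so /pʰ/'s [round] value survives.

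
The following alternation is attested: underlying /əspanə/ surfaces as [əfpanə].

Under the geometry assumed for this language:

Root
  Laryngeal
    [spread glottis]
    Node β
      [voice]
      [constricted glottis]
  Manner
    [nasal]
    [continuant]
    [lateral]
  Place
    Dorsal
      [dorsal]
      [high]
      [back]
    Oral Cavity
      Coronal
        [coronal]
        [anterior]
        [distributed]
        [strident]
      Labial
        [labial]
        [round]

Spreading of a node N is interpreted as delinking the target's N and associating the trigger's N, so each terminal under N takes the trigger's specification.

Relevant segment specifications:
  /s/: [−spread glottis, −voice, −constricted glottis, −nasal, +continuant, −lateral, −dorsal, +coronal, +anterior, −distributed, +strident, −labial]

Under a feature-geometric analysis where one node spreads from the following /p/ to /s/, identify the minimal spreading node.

Oral Cavity

Feature comparison: [labial], [round], [coronal], [anterior], [distributed], [strident] differ between /s/ and [f]; the remaining terminals match.
Tracing each changed feature up the tree, the paths first meet at Oral Cavity; any lower node misses at least one of them.
Spreading Oral Cavity from /p/ overwrites each of those terminals with /p/'s values, yielding exactly [f].
[continuant] stays as in /s/ although /p/ differs there, so no node dominating it spread; among the remaining candidates Oral Cavity is the lowest that derives the output.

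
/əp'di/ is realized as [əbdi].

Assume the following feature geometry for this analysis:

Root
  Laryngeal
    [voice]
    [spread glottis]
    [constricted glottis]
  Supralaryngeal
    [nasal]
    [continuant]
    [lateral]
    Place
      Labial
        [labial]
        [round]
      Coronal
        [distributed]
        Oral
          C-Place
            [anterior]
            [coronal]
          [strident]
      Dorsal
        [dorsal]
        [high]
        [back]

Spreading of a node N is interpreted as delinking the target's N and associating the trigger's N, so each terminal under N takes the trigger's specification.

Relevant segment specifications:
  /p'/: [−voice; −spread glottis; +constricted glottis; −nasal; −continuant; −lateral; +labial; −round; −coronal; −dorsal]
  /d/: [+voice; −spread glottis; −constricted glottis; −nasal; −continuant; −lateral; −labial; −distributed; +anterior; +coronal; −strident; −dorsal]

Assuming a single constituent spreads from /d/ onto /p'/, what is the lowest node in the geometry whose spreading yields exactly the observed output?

Feature comparison: [voice], [constricted glottis] differ between /p'/ and [b]; the remaining terminals match.
Tracing each changed feature up the tree, the paths first meet at Laryngeal; any lower node misses at least one of them.
If Laryngeal spreads, every terminal under it takes /d/'s value, producing [b] as observed.
[labial], [coronal] — on which /d/ differs from /p'/ — are unchanged, so Root cannot have spread; the constituent is no larger than Laryngeal.

Laryngeal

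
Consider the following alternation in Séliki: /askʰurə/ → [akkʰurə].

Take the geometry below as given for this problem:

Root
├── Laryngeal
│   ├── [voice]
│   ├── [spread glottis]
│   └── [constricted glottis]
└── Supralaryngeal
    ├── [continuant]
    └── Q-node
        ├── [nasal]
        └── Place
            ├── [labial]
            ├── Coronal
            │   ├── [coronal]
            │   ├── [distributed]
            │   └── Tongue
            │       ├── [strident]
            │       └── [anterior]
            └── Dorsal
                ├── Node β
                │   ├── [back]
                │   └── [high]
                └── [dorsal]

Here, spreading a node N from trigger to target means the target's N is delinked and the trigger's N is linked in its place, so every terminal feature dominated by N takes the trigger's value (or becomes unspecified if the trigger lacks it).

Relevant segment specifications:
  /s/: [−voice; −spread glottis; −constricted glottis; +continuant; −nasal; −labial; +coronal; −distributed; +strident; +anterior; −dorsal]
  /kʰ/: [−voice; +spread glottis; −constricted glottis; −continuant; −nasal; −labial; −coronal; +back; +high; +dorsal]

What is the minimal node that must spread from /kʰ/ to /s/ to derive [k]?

The alternation /s/ → [k] changes [continuant], [coronal], [anterior], [distributed], [strident], [dorsal], [high], [back] and nothing else.
The smallest constituent containing every changed terminal is Supralaryngeal — each of its daughters lacks at least one of the affected features.
If Supralaryngeal spreads, every terminal under it takes /kʰ/'s value, producing [k] as observed.
Since [spread glottis] is preserved even though /kʰ/ disagrees there, no node above Supralaryngeal spread.

Supralaryngeal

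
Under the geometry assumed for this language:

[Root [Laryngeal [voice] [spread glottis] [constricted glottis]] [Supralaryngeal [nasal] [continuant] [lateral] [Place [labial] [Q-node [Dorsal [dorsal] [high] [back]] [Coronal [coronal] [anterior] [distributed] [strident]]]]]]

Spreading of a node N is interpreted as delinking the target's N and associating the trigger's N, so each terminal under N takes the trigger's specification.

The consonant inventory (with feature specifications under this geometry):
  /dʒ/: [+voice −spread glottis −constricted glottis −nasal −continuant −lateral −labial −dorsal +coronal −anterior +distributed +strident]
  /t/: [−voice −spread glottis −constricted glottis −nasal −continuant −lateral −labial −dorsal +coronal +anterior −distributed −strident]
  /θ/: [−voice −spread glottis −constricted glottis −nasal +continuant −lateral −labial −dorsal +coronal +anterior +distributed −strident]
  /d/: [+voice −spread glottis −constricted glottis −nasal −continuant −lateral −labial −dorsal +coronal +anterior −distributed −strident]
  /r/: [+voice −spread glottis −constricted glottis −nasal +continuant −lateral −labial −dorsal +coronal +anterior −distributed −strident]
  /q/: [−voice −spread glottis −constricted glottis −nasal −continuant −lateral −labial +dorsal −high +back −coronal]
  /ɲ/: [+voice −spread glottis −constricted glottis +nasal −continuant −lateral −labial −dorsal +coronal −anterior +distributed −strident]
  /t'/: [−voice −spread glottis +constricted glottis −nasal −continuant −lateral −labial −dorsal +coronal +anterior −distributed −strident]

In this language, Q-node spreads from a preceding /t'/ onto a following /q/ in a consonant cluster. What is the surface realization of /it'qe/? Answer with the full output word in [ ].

Q-node immediately or transitively dominates [dorsal], [high], [back], [coronal], [anterior], [distributed], [strident].
After delinking /q/'s Q-node and linking /t'/'s, the affected terminals become [−dorsal], [+coronal], [+anterior], [−distributed], [−strident]; [voice], [spread glottis], [constricted glottis], … (outside Q-node) are retained from /q/.
This feature bundle is that of [t], so /it'qe/ surfaces as [it'te].

[it'te]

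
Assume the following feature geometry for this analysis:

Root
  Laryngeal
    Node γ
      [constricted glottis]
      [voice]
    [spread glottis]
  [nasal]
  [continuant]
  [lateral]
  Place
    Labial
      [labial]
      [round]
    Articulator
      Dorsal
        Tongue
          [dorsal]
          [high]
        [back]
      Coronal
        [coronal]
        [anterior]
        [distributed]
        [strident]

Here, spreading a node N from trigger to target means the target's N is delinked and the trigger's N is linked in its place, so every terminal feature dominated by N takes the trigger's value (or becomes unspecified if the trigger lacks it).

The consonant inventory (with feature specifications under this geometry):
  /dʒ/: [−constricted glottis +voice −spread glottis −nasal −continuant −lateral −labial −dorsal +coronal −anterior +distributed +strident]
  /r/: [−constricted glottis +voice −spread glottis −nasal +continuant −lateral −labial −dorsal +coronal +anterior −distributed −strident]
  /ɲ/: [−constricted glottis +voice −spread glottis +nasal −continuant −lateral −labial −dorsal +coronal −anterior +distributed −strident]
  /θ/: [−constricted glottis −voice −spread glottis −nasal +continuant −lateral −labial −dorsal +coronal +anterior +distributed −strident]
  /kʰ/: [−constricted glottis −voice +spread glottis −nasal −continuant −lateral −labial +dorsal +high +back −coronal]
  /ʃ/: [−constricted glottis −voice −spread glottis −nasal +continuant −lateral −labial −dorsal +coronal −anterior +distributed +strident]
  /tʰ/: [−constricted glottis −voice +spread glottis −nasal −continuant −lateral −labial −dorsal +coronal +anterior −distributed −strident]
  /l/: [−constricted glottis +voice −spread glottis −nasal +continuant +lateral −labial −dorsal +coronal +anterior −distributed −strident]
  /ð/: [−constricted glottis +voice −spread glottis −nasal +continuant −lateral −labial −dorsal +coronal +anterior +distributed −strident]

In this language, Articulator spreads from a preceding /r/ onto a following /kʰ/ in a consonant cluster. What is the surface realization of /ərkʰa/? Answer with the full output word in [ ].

[ərtʰa]

The Articulator node dominates the terminals [dorsal], [high], [back], [coronal], [anterior], [distributed], [strident].
Spreading Articulator from /r/ onto /kʰ/ replaces those values with /r/'s: [−dorsal], [+coronal], [+anterior], [−distributed], [−strident]. Features outside Articulator ([constricted glottis], [voice], [spread glottis], …) stay as in /kʰ/.
This feature bundle is that of [tʰ], so /ərkʰa/ surfaces as [ərtʰa].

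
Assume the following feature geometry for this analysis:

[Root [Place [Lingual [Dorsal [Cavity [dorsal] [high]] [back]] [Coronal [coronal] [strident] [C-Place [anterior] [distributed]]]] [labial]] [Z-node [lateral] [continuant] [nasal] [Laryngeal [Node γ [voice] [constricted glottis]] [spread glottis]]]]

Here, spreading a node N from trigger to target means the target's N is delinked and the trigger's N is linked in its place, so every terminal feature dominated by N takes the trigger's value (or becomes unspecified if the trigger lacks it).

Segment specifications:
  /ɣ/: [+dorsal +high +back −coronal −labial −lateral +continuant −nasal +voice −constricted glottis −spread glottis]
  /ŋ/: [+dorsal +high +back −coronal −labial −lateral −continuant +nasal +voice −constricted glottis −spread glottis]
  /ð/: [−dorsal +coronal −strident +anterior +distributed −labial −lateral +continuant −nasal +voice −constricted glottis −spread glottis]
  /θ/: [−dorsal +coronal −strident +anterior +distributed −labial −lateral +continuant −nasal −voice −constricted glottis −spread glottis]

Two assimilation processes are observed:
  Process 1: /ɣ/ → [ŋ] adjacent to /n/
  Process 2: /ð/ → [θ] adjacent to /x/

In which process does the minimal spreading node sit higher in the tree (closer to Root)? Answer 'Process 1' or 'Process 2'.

Process 1 alters [nasal], [continuant]; the lowest common ancestor is Z-node (depth 1 from Root).
Process 2: the feature that changes is [voice]; the minimal node is [voice] (depth 4).
Z-node is closer to Root than [voice], so Process 1 spreads the higher node.

Process 1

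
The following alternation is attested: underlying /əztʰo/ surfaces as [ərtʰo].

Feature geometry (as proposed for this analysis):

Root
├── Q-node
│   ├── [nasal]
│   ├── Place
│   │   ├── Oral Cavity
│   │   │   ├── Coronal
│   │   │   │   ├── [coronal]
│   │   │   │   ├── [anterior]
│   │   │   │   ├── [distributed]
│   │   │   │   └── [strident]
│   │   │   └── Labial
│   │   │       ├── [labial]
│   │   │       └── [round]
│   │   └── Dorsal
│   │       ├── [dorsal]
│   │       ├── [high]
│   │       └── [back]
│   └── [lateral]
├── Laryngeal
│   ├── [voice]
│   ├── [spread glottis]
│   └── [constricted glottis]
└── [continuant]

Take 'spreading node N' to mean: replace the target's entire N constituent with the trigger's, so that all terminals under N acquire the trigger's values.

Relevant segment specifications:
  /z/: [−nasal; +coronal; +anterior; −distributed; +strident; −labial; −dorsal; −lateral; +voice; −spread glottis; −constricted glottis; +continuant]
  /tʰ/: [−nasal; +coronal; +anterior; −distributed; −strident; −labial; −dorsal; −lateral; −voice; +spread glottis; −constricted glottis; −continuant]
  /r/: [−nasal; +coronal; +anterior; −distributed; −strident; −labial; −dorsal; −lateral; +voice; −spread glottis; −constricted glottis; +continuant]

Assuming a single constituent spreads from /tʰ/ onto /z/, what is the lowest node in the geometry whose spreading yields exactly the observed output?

Feature comparison: [strident] differs between /z/ and [r]; the remaining terminals match.
Only a single terminal changes, and /tʰ/ supplies the new value, so [strident] itself is the minimal spreading constituent.
[voice], [continuant] stay as in /z/ although /tʰ/ differs there, so no node dominating them spread; among the remaining candidates [strident] is the lowest that derives the output.

[strident]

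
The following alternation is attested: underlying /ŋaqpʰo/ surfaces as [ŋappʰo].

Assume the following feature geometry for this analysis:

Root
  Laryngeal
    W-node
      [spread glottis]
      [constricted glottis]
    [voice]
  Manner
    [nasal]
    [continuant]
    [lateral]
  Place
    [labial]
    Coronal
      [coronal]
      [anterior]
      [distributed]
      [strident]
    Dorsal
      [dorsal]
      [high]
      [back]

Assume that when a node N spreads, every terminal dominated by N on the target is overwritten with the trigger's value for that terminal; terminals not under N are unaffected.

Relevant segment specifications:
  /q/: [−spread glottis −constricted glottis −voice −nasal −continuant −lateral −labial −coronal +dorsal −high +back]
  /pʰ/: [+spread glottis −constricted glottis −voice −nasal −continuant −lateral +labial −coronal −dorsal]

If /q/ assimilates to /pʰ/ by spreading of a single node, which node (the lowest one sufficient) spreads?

Comparing /q/ with its surface form [p], the features that change are [labial], [dorsal], [high], [back].
These terminals are all dominated by Place, and no proper subconstituent of Place covers them all; Place is their lowest common ancestor.
Delinking /q/'s Place and associating /pʰ/'s Place gives precisely the feature bundle of [p].
Since [spread glottis] is preserved even though /pʰ/ disagrees there, no node above Place spread.

Place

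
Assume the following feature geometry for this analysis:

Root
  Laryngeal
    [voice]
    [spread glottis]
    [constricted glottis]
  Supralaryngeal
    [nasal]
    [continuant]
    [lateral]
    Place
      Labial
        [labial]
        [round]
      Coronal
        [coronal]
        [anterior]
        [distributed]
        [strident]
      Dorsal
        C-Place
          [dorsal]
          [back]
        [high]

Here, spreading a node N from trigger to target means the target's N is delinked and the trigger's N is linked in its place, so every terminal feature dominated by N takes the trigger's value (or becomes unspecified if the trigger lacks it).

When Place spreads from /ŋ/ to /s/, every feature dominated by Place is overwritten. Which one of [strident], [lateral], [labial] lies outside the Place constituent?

Place dominates exactly [labial], [round], [coronal], [anterior], [distributed], [strident], [dorsal], [back], [high].
Spreading Place replaces [strident], [labial] with the trigger's values, since each sits inside the Place constituent.
[lateral] attaches under Supralaryngeal, not under Place, so /s/ retains its own value for [lateral].

[lateral]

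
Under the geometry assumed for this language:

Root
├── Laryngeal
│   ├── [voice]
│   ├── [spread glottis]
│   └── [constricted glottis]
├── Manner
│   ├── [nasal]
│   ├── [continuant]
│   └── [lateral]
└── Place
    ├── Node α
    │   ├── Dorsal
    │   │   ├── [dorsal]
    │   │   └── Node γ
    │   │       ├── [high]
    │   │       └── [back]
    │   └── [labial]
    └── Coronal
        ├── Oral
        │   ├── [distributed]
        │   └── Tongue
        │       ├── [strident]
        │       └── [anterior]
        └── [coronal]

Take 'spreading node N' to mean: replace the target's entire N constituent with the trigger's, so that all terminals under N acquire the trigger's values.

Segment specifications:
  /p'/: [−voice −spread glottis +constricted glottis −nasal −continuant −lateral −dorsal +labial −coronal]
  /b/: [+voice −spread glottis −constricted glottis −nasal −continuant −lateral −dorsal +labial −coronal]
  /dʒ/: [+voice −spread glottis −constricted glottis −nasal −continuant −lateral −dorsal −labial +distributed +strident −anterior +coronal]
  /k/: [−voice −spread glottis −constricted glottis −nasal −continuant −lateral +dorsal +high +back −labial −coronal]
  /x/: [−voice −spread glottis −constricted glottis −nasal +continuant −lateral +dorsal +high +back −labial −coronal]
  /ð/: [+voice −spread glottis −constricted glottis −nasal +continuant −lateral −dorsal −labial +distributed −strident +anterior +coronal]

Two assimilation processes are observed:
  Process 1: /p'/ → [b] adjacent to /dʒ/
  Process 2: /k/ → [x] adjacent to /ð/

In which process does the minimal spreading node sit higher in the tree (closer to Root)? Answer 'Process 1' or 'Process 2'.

Process 1

Process 1: the features that change are [voice], [constricted glottis]; the minimal node is Laryngeal (depth 1).
In Process 2, [continuant] changes, so the minimal spreading node is [continuant] at depth 2.
Laryngeal (depth 1) sits above [continuant] (depth 2), making Process 1 the one with the higher spreading node.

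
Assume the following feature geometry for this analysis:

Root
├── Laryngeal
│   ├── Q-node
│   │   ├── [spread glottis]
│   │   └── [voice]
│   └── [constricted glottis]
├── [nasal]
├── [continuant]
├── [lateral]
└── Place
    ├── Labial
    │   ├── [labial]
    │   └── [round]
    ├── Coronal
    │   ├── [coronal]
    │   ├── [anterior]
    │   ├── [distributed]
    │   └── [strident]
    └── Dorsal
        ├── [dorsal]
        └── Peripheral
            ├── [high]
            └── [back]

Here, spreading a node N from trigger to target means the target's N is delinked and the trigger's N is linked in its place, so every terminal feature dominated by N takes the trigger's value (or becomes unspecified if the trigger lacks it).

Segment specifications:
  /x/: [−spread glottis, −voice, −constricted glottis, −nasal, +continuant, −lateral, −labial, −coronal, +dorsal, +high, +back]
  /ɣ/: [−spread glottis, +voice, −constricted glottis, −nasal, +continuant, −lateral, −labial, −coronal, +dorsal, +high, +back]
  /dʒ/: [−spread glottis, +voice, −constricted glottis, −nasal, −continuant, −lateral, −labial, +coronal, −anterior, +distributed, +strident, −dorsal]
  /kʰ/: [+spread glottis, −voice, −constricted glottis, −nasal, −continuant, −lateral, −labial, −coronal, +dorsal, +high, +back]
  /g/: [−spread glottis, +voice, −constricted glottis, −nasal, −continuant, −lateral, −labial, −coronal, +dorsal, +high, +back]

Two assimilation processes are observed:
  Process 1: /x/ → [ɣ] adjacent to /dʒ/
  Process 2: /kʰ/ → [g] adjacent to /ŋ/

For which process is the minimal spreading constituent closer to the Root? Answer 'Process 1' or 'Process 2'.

Process 2

In Process 1, [voice] changes, so the minimal spreading node is [voice] at depth 3.
Process 2 alters [voice], [spread glottis]; the lowest common ancestor is Q-node (depth 2 from Root).
Q-node (depth 2) sits above [voice] (depth 3), making Process 2 the one with the higher spreading node.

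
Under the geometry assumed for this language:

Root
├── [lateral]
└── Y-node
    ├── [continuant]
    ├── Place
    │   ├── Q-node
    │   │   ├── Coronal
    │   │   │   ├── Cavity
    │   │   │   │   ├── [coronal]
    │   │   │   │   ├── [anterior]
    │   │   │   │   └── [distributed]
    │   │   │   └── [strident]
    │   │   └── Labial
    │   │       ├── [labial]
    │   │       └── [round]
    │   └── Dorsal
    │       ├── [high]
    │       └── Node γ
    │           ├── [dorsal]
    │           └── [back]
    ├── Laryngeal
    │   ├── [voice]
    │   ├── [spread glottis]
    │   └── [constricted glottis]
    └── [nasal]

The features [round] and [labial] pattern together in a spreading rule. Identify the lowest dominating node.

Labial

[round] lies under Labial (below Y-node).
[labial] lies under Labial (below Y-node).
These paths first converge at Labial; no daughter of Labial dominates all 2 features, so Labial is the minimal constituent.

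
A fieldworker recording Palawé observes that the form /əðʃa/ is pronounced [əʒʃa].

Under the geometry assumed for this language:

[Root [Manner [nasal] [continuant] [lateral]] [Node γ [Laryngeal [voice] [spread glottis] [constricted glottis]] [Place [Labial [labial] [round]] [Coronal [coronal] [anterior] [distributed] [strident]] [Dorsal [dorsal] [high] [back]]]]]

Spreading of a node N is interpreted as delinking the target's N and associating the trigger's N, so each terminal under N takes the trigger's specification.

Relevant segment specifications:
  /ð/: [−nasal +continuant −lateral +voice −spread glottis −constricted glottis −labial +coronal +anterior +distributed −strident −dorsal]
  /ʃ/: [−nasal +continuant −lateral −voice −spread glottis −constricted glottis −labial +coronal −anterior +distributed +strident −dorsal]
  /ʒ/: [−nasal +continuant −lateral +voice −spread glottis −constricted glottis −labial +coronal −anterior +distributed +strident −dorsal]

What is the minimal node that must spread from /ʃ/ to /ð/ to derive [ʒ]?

/ð/ and [ʒ] differ in [anterior], [strident]; every other specified feature is identical.
These terminals are all dominated by Coronal, and no proper subconstituent of Coronal covers them all; Coronal is their lowest common ancestor.
Delinking /ð/'s Coronal and associating /ʃ/'s Coronal gives precisely the feature bundle of [ʒ].
[voice] stays as in /ð/ although /ʃ/ differs there, so no node dominating it spread; among the remaining candidates Coronal is the lowest that derives the output.

Coronal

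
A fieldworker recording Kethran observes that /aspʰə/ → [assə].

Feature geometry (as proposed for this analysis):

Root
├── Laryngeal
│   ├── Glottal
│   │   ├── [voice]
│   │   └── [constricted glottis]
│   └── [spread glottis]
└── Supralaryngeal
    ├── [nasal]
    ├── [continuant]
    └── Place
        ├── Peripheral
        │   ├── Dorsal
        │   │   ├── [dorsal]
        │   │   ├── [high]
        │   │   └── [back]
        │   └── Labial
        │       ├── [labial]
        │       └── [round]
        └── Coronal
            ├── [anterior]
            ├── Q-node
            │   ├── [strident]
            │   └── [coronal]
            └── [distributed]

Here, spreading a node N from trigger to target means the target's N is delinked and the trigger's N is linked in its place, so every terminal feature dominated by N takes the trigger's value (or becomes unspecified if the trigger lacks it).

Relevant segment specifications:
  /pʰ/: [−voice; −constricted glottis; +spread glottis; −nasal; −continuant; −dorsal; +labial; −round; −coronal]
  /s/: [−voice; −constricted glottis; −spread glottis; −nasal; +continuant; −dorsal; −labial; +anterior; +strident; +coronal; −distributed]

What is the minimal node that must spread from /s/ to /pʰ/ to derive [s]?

Root

/pʰ/ and [s] differ in [spread glottis], [continuant], [labial], [round], [coronal], [anterior], [distributed], [strident]; every other specified feature is identical.
In this geometry the lowest node dominating all of them is Root: every daughter of Root dominates only a proper subset, so no lower node suffices.
If Root spreads, every terminal under it takes /s/'s value, producing [s] as observed.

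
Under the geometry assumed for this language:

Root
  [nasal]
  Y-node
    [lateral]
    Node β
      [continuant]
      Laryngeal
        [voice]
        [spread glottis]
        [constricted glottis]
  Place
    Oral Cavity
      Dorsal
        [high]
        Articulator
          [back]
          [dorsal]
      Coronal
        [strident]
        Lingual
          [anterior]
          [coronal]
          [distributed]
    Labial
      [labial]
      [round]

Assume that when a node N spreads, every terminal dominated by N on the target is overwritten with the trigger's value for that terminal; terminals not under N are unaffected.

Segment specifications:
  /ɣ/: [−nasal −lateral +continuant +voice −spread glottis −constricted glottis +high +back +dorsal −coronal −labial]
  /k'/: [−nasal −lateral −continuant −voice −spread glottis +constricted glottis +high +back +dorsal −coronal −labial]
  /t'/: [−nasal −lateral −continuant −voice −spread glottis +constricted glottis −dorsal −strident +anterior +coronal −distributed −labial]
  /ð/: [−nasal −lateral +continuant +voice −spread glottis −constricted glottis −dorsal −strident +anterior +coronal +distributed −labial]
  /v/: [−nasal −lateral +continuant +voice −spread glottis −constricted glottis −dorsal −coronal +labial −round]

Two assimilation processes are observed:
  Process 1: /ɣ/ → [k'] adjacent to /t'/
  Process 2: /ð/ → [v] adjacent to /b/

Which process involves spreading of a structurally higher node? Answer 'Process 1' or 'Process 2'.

Process 1: the features that change are [voice], [constricted glottis], [continuant]; the minimal node is Node β (depth 2).
Process 2 alters [labial], [round], [coronal], [anterior], [distributed], [strident]; the lowest common ancestor is Place (depth 1 from Root).
Place is closer to Root than Node β, so Process 2 spreads the higher node.

Process 2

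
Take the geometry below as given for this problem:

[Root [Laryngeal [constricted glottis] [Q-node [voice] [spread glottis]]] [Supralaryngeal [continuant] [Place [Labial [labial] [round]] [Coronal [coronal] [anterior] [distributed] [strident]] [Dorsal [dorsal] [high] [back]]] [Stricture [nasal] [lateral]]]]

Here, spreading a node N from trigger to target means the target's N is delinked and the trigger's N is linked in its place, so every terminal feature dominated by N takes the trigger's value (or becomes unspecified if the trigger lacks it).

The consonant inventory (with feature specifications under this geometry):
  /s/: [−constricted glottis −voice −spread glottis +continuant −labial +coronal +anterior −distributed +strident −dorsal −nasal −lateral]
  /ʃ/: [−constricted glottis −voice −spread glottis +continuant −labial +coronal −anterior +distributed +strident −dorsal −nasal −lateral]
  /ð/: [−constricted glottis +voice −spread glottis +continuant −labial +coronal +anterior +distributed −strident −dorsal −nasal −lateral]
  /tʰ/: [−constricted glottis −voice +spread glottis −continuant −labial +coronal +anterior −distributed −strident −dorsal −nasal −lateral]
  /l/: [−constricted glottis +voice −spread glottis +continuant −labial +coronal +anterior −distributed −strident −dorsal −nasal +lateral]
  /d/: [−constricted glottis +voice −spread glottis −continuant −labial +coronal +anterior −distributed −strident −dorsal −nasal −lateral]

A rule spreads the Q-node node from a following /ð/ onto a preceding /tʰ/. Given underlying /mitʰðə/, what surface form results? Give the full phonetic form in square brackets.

Terminals under Q-node in this geometry: [voice], [spread glottis].
After delinking /tʰ/'s Q-node and linking /ð/'s, the affected terminals become [+voice], [−spread glottis]; [constricted glottis], [continuant], [labial], … (outside Q-node) are retained from /tʰ/.
Among the inventory, only /d/ has exactly this specification, giving the surface form [midðə].

[midðə]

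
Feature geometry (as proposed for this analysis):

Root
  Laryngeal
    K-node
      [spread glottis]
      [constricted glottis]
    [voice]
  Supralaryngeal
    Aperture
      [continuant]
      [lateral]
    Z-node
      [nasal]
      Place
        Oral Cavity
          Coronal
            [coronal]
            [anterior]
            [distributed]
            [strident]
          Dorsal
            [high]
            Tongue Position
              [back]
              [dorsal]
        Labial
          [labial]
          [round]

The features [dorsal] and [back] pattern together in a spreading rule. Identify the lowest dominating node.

[dorsal]: Root → Supralaryngeal → Z-node → Place → Oral Cavity → Dorsal → Tongue Position → [dorsal].
[back]: Root → Supralaryngeal → Z-node → Place → Oral Cavity → Dorsal → Tongue Position → [back].
The listed terminals split across distinct daughters of Tongue Position, so Tongue Position itself is the smallest node containing them all.

Tongue Position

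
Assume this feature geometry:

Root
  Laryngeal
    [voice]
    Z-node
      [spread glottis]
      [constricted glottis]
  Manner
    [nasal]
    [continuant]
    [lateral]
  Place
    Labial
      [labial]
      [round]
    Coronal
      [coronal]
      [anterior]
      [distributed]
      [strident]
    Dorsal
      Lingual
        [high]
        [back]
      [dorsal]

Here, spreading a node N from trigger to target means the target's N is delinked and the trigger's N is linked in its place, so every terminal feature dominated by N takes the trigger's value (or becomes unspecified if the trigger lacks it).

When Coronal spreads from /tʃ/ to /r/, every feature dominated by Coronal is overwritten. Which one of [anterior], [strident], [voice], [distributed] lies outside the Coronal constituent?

[voice]

Coronal dominates exactly [coronal], [anterior], [distributed], [strident].
Spreading Coronal replaces [strident], [distributed], [anterior] with the trigger's values, since each sits inside the Coronal constituent.
But [voice] is a dependent of Laryngeal, outside Coronal; it is therefore untouched by the spreading.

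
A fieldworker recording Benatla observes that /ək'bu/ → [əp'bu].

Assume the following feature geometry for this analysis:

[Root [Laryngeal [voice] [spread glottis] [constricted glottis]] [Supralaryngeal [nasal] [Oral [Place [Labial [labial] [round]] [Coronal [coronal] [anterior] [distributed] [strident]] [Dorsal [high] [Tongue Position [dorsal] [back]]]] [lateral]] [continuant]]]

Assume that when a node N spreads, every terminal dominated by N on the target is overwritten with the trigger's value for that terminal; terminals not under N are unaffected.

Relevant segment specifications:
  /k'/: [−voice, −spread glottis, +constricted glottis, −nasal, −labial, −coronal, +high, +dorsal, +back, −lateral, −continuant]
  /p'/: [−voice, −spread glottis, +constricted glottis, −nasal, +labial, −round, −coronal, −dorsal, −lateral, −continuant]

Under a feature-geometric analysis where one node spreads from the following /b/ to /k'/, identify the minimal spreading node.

Place

Comparing /k'/ with its surface form [p'], the features that change are [labial], [round], [dorsal], [high], [back].
In this geometry the lowest node dominating all of them is Place: every daughter of Place dominates only a proper subset, so no lower node suffices.
If Place spreads, every terminal under it takes /b/'s value, producing [p'] as observed.
Features on which the two segments disagree outside Place, such as [voice], [constricted glottis], are unchanged — nothing dominating them spread, and Place is the minimal sufficient constituent.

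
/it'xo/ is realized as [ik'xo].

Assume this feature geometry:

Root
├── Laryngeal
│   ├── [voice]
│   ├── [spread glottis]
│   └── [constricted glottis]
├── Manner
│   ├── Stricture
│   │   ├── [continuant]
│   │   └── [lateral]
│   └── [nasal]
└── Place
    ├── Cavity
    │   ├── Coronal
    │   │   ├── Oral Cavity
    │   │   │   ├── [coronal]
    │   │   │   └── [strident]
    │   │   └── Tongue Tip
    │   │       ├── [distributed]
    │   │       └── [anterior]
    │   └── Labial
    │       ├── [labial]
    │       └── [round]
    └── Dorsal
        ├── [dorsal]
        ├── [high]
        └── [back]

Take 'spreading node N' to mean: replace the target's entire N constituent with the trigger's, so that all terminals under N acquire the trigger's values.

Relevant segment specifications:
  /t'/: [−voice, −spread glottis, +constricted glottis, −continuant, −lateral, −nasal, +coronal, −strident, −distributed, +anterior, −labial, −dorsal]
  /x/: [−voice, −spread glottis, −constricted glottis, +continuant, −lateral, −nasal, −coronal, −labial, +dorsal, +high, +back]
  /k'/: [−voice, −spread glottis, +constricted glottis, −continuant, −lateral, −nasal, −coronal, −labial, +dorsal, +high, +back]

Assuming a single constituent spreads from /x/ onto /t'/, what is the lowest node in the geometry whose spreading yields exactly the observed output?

Place

Feature comparison: [coronal], [anterior], [distributed], [strident], [dorsal], [high], [back] differ between /t'/ and [k']; the remaining terminals match.
In this geometry the lowest node dominating all of them is Place: every daughter of Place dominates only a proper subset, so no lower node suffices.
Delinking /t'/'s Place and associating /x/'s Place gives precisely the feature bundle of [k'].
[continuant], [constricted glottis] — on which /x/ differs from /t'/ — are unchanged, so Root cannot have spread; the constituent is no larger than Place.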